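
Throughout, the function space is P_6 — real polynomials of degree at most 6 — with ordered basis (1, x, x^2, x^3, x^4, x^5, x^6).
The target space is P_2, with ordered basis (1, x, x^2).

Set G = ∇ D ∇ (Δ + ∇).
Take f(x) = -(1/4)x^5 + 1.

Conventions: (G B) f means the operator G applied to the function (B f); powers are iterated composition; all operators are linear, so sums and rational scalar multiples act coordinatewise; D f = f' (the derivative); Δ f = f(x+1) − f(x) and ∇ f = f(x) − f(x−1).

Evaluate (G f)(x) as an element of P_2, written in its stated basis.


Δ f = -(5/4)x^4 - (5/2)x^3 - (5/2)x^2 - (5/4)x - 1/4
∇ f = -(5/4)x^4 + (5/2)x^3 - (5/2)x^2 + (5/4)x - 1/4
(Δ + ∇) f = -(5/2)x^4 - 5x^2 - 1/2
∇ (Δ + ∇) f = -10x^3 + 15x^2 - 20x + 15/2
D ∇ (Δ + ∇) f = -30x^2 + 30x - 20
∇ D ∇ (Δ + ∇) f = -60x + 60

the result is g(x) = -60x + 60


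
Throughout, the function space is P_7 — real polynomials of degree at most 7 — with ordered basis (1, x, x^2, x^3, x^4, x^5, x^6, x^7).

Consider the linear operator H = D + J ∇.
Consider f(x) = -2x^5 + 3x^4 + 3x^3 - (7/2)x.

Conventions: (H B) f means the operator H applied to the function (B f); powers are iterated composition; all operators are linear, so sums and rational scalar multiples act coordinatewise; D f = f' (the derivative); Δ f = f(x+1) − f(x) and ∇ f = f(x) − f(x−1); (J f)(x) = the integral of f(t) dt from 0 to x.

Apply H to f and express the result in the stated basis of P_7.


the result is g(x) = -2x^5 - 2x^4 + (7/3)x^3 + (31/2)x^2 - (11/2)x - 7/2

D f = -10x^4 + 12x^3 + 9x^2 - 7/2
∇ f = -10x^4 + 32x^3 - 29x^2 + 13x - 11/2
J ∇ f = -2x^5 + 8x^4 - (29/3)x^3 + (13/2)x^2 - (11/2)x
(D + J ∇) f = -2x^5 - 2x^4 + (7/3)x^3 + (31/2)x^2 - (11/2)x - 7/2


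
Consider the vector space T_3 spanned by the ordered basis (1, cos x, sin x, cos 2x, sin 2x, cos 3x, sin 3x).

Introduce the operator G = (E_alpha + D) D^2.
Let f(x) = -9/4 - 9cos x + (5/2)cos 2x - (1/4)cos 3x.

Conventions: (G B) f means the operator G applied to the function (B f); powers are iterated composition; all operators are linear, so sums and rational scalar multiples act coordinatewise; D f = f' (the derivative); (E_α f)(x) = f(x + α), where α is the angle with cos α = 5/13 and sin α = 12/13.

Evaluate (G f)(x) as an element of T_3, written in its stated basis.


D f = 9sin x - 5sin 2x + (3/4)sin 3x
D D f = 9cos x - 10cos 2x + (9/4)cos 3x
E_alpha D^2 f = (45/13)cos x - (108/13)sin x + (1190/169)cos 2x + (1200/169)sin 2x - (18315/8788)cos 3x + (1863/2197)sin 3x
D D^2 f = -9sin x + 20sin 2x - (27/4)sin 3x
(E_alpha + D) D^2 f = (45/13)cos x - (225/13)sin x + (1190/169)cos 2x + (4580/169)sin 2x - (18315/8788)cos 3x - (51867/8788)sin 3x

the image equals g(x) = (45/13)cos x - (225/13)sin x + (1190/169)cos 2x + (4580/169)sin 2x - (18315/8788)cos 3x - (51867/8788)sin 3x


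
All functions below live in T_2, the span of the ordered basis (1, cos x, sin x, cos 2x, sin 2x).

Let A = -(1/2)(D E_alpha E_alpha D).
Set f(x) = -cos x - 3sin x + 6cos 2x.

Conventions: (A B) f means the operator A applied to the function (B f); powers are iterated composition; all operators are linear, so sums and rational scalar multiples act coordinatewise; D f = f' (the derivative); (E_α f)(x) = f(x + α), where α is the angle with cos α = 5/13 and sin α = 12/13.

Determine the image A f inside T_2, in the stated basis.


D f = -3cos x + sin x - 12sin 2x
E_alpha D f = -(3/13)cos x + (41/13)sin x - (1440/169)cos 2x + (1428/169)sin 2x
E_alpha E_alpha D f = (477/169)cos x + (241/169)sin x + (342720/28561)cos 2x + (2868/28561)sin 2x
D E_alpha E_alpha D f = (241/169)cos x - (477/169)sin x + (5736/28561)cos 2x - (685440/28561)sin 2x
(-(1/2)(D E_alpha E_alpha D)) f = -(241/338)cos x + (477/338)sin x - (2868/28561)cos 2x + (342720/28561)sin 2x

the result is g(x) = -(241/338)cos x + (477/338)sin x - (2868/28561)cos 2x + (342720/28561)sin 2x


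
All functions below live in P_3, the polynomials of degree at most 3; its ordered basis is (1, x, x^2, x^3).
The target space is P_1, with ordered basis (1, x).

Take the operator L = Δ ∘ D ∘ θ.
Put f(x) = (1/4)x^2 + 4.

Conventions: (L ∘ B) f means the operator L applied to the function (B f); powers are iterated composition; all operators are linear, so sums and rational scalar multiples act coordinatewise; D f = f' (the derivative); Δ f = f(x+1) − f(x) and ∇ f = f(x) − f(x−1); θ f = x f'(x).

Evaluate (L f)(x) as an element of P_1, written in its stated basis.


θ f = (1/2)x^2
D θ f = x
Δ D θ f = 1

the result is g(x) = 1


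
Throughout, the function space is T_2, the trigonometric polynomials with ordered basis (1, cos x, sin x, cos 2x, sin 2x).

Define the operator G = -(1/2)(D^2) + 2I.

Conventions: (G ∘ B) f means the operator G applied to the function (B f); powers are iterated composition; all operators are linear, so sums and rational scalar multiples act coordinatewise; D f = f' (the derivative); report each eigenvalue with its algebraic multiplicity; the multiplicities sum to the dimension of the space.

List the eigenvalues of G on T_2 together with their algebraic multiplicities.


image of 1: 2
image of cos x: (5/2)cos x
image of sin x: (5/2)sin x
image of cos 2x: 4cos 2x
image of sin 2x: 4sin 2x
the matrix is diagonal; its diagonal is (2, 5/2, 5/2, 4, 4)
for a triangular matrix the eigenvalues are the diagonal entries, with algebraic multiplicity their repetition count

λ = 2 (multiplicity 1), λ = 5/2 (multiplicity 2), λ = 4 (multiplicity 2)


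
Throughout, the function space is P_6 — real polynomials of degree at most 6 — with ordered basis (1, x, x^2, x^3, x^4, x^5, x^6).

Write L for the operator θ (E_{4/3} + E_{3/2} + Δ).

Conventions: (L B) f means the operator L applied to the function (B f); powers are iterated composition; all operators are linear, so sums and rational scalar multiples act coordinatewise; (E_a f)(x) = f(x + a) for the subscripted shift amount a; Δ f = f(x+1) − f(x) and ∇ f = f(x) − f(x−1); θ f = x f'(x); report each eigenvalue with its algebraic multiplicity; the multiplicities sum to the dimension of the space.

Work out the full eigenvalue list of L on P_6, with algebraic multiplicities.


image of 1: 0
image of x: 2x
image of x^2: 4x^2 + (23/3)x
image of x^3: 6x^3 + 23x^2 + (181/12)x
image of x^4: 8x^4 + 46x^3 + (181/3)x^2 + (1457/54)x
image of x^5: 10x^5 + (230/3)x^4 + (905/6)x^3 + (7285/54)x^2 + (59765/1296)x
image of x^6: 12x^6 + 115x^5 + (905/3)x^4 + (7285/18)x^3 + (59765/216)x^2 + (99593/1296)x
the matrix is upper triangular; its diagonal is (0, 2, 4, 6, 8, 10, 12)
for a triangular matrix the eigenvalues are the diagonal entries, with algebraic multiplicity their repetition count

λ = 0 (multiplicity 1), λ = 2 (multiplicity 1), λ = 4 (multiplicity 1), λ = 6 (multiplicity 1), λ = 8 (multiplicity 1), λ = 10 (multiplicity 1), λ = 12 (multiplicity 1)


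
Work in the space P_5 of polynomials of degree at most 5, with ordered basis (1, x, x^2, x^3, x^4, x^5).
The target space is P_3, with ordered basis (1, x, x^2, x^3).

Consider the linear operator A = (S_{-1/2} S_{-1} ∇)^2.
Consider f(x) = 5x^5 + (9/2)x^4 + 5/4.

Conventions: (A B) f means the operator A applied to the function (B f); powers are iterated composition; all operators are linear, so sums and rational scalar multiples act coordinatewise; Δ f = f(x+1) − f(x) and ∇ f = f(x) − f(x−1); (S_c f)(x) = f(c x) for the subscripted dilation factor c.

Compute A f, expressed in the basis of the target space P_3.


g(x) = (25/32)x^3 - (171/32)x^2 + (119/8)x - 237/16

∇ f = 25x^4 - 32x^3 + 23x^2 - 7x + 1/2
S_{-1} ∇ f = 25x^4 + 32x^3 + 23x^2 + 7x + 1/2
S_{-1/2} S_{-1} ∇ f = (25/16)x^4 - 4x^3 + (23/4)x^2 - (7/2)x + 1/2
∇ (S_{-1/2} S_{-1} ∇) f = (25/4)x^3 - (171/8)x^2 + (119/4)x - 237/16
S_{-1} ∇ (S_{-1/2} S_{-1} ∇) f = -(25/4)x^3 - (171/8)x^2 - (119/4)x - 237/16
S_{-1/2} S_{-1} ∇ (S_{-1/2} S_{-1} ∇) f = (25/32)x^3 - (171/32)x^2 + (119/8)x - 237/16


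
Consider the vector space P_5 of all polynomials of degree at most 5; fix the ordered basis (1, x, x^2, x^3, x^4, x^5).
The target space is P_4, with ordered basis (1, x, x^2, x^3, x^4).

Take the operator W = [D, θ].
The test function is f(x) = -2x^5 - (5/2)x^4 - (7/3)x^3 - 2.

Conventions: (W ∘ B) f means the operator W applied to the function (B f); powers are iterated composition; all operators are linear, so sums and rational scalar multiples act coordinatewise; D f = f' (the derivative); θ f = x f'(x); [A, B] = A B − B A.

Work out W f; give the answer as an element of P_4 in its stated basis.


θ f = -10x^5 - 10x^4 - 7x^3
D θ f = -50x^4 - 40x^3 - 21x^2
D f = -10x^4 - 10x^3 - 7x^2
θ D f = -40x^4 - 30x^3 - 14x^2
[D, θ] f = -10x^4 - 10x^3 - 7x^2

the result is g(x) = -10x^4 - 10x^3 - 7x^2


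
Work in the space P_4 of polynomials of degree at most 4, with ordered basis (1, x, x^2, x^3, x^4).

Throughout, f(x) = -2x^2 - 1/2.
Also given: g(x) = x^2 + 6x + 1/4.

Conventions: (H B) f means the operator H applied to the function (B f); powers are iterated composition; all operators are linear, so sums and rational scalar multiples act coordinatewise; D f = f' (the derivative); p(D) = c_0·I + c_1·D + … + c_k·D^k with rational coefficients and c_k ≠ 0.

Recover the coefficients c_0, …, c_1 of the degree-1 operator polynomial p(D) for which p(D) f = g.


c_0 = -1/2, c_1 = -3/2

D^0 f = -2x^2 - 1/2
D^1 f = -4x
matching coefficients of g against c_0 f + c_1 Df + … from the top degree down determines the c_i
solution: c_0 = -1/2, c_1 = -3/2


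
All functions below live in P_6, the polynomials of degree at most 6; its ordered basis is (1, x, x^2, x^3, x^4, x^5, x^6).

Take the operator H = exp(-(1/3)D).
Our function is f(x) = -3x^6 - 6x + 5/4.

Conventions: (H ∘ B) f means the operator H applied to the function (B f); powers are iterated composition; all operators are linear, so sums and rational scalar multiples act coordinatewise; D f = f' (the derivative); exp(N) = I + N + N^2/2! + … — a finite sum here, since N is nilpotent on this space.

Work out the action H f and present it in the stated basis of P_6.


order-1 term: 6x^5 + 2
order-2 term: -5x^4
order-3 term: (20/9)x^3
order-4 term: -(5/9)x^2
order-5 term: (2/27)x
order-6 term: -1/243
the series for exp(-(1/3)D) f terminates at order 6
exp(-(1/3)D) f = -3x^6 + 6x^5 - 5x^4 + (20/9)x^3 - (5/9)x^2 - (160/27)x + 3155/972

the image equals g(x) = -3x^6 + 6x^5 - 5x^4 + (20/9)x^3 - (5/9)x^2 - (160/27)x + 3155/972


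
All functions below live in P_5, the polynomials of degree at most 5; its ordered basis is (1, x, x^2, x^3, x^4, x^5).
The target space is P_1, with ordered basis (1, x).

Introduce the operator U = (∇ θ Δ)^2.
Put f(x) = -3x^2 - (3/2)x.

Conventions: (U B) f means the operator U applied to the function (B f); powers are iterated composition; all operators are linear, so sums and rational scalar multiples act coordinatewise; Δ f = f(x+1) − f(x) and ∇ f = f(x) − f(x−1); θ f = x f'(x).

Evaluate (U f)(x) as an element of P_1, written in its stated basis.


the image equals g(x) = 0

Δ f = -6x - 9/2
θ Δ f = -6x
∇ θ Δ f = -6
Δ (∇ θ Δ) f = 0
θ Δ (∇ θ Δ) f = 0
∇ θ Δ (∇ θ Δ) f = 0


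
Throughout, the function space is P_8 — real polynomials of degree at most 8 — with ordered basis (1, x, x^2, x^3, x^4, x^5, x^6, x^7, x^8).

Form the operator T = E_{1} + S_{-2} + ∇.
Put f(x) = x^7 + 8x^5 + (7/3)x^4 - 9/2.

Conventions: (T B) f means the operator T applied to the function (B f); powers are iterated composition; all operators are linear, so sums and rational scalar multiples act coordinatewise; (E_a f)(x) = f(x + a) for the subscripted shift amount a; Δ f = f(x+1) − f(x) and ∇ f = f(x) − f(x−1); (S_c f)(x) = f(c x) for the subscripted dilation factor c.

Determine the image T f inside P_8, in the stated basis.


the result is g(x) = -127x^7 + 14x^6 - 248x^5 + (569/3)x^4 + (56/3)x^3 + 202x^2 + (56/3)x + 9

E_{1} f = x^7 + 7x^6 + 29x^5 + (232/3)x^4 + (373/3)x^3 + 115x^2 + (169/3)x + 41/6
S_{-2} f = -128x^7 - 256x^5 + (112/3)x^4 - 9/2
∇ f = 7x^6 - 21x^5 + 75x^4 - (317/3)x^3 + 87x^2 - (113/3)x + 20/3
(E_{1} + S_{-2} + ∇) f = -127x^7 + 14x^6 - 248x^5 + (569/3)x^4 + (56/3)x^3 + 202x^2 + (56/3)x + 9


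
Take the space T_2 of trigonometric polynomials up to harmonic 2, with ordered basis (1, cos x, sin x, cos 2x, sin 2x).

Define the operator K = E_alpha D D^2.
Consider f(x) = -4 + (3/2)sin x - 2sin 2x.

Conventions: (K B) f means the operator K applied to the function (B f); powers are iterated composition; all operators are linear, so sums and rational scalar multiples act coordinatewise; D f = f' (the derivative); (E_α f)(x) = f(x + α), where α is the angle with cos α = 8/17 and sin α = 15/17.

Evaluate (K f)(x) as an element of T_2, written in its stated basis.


D f = (3/2)cos x - 4cos 2x
D D f = -(3/2)sin x + 8sin 2x
D D^2 f = -(3/2)cos x + 16cos 2x
E_alpha D D^2 f = -(12/17)cos x + (45/34)sin x - (2576/289)cos 2x - (3840/289)sin 2x

the result is g(x) = -(12/17)cos x + (45/34)sin x - (2576/289)cos 2x - (3840/289)sin 2x


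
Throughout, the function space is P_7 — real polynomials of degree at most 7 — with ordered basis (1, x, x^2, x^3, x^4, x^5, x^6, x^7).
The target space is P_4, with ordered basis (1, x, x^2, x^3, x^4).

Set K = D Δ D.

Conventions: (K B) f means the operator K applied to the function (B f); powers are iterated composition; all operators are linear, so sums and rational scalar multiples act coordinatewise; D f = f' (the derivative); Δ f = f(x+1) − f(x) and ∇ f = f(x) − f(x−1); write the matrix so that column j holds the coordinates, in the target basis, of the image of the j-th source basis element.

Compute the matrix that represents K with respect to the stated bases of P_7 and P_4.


image of 1: 0
image of x: 0
image of x^2: 0
image of x^3: 6
image of x^4: 24x + 12
image of x^5: 60x^2 + 60x + 20
image of x^6: 120x^3 + 180x^2 + 120x + 30
image of x^7: 210x^4 + 420x^3 + 420x^2 + 210x + 42
each image's coordinates form column j of the matrix

the matrix is [[0, 0, 0, 6, 12, 20, 30, 42]; [0, 0, 0, 0, 24, 60, 120, 210]; [0, 0, 0, 0, 0, 60, 180, 420]; [0, 0, 0, 0, 0, 0, 120, 420]; [0, 0, 0, 0, 0, 0, 0, 210]] (rows listed top to bottom)


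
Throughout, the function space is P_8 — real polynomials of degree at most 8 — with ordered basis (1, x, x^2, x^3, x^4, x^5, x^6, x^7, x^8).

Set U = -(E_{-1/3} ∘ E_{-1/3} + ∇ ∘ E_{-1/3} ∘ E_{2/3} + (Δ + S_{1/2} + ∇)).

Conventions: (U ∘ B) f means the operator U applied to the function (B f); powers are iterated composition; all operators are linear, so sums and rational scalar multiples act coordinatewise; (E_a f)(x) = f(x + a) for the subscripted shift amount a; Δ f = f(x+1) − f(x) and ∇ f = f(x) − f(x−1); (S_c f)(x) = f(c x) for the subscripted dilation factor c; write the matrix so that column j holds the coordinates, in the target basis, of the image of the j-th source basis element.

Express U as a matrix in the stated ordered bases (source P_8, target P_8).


image of 1: -2
image of x: -(3/2)x - 7/3
image of x^2: -(5/4)x^2 - (14/3)x - 1/9
image of x^3: -(9/8)x^3 - 7x^2 - (1/3)x - 55/27
image of x^4: -(17/16)x^4 - (28/3)x^3 - (2/3)x^2 - (220/27)x - 1/81
image of x^5: -(33/32)x^5 - (35/3)x^4 - (10/9)x^3 - (550/27)x^2 - (5/81)x - 487/243
image of x^6: -(65/64)x^6 - 14x^5 - (5/3)x^4 - (1100/27)x^3 - (5/27)x^2 - (974/81)x - 1/729
image of x^7: -(129/128)x^7 - (49/3)x^6 - (7/3)x^5 - (1925/27)x^4 - (35/81)x^3 - (3409/81)x^2 - (7/729)x - 4375/2187
image of x^8: -(257/256)x^8 - (56/3)x^7 - (28/9)x^6 - (3080/27)x^5 - (70/81)x^4 - (27272/243)x^3 - (28/729)x^2 - (35000/2187)x - 1/6561
each image's coordinates form column j of the matrix

the matrix is [[-2, -7/3, -1/9, -55/27, -1/81, -487/243, -1/729, -4375/2187, -1/6561]; [0, -3/2, -14/3, -1/3, -220/27, -5/81, -974/81, -7/729, -35000/2187]; [0, 0, -5/4, -7, -2/3, -550/27, -5/27, -3409/81, -28/729]; [0, 0, 0, -9/8, -28/3, -10/9, -1100/27, -35/81, -27272/243]; [0, 0, 0, 0, -17/16, -35/3, -5/3, -1925/27, -70/81]; [0, 0, 0, 0, 0, -33/32, -14, -7/3, -3080/27]; [0, 0, 0, 0, 0, 0, -65/64, -49/3, -28/9]; [0, 0, 0, 0, 0, 0, 0, -129/128, -56/3]; [0, 0, 0, 0, 0, 0, 0, 0, -257/256]] (rows listed top to bottom)


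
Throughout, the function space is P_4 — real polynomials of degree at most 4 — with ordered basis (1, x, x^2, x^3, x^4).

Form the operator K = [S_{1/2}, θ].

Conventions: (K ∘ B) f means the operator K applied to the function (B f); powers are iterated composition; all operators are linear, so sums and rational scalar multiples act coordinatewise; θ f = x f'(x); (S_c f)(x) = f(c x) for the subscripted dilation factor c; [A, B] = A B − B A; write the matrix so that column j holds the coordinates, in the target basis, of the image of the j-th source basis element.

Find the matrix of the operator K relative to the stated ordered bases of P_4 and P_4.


the matrix is [[0, 0, 0, 0, 0]; [0, 0, 0, 0, 0]; [0, 0, 0, 0, 0]; [0, 0, 0, 0, 0]; [0, 0, 0, 0, 0]] (rows listed top to bottom)

image of 1: 0
image of x: 0
image of x^2: 0
image of x^3: 0
image of x^4: 0
each image's coordinates form column j of the matrix


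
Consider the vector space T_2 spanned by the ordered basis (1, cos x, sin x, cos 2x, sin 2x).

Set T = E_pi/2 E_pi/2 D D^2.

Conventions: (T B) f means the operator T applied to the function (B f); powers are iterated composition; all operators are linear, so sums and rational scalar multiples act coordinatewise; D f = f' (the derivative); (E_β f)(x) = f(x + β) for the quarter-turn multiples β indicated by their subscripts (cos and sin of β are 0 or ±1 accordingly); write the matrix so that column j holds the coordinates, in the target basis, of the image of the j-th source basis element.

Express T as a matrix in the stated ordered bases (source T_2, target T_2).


image of 1: 0
image of cos x: -sin x
image of sin x: cos x
image of cos 2x: 8sin 2x
image of sin 2x: -8cos 2x
each image's coordinates form column j of the matrix

the matrix is [[0, 0, 0, 0, 0]; [0, 0, 1, 0, 0]; [0, -1, 0, 0, 0]; [0, 0, 0, 0, -8]; [0, 0, 0, 8, 0]] (rows listed top to bottom)


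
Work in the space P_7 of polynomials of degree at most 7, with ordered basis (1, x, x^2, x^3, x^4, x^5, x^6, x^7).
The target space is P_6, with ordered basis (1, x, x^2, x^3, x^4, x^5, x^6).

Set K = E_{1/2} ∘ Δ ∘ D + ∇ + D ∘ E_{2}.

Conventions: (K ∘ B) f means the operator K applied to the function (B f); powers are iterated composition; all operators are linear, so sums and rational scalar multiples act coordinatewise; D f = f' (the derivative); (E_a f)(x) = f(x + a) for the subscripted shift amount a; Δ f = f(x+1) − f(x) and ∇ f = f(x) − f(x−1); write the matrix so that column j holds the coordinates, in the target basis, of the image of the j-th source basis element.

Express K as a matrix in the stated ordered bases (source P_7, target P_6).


image of 1: 0
image of x: 2
image of x^2: 4x + 5
image of x^3: 6x^2 + 15x + 19
image of x^4: 8x^3 + 30x^2 + 76x + 44
image of x^5: 10x^4 + 50x^3 + 190x^2 + 220x + 106
image of x^6: 12x^5 + 75x^4 + 380x^3 + 660x^2 + 636x + 1891/8
image of x^7: 14x^6 + 105x^5 + 665x^4 + 1540x^3 + 2226x^2 + (13237/8)x + 4229/8
each image's coordinates form column j of the matrix

the matrix is [[0, 2, 5, 19, 44, 106, 1891/8, 4229/8]; [0, 0, 4, 15, 76, 220, 636, 13237/8]; [0, 0, 0, 6, 30, 190, 660, 2226]; [0, 0, 0, 0, 8, 50, 380, 1540]; [0, 0, 0, 0, 0, 10, 75, 665]; [0, 0, 0, 0, 0, 0, 12, 105]; [0, 0, 0, 0, 0, 0, 0, 14]] (rows listed top to bottom)


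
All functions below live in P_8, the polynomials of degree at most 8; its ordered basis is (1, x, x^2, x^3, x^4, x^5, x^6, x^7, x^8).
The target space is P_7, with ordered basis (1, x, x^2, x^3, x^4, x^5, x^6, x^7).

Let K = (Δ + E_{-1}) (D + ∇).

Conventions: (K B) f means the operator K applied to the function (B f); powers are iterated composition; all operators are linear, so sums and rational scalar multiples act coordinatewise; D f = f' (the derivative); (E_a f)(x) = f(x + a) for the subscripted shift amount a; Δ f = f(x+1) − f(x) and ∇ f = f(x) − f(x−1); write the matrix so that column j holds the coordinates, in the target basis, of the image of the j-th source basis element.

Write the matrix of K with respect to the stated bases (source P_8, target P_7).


image of 1: 0
image of x: 2
image of x^2: 4x - 1
image of x^3: 6x^2 - 3x + 13
image of x^4: 8x^3 - 6x^2 + 52x - 13
image of x^5: 10x^4 - 10x^3 + 130x^2 - 65x + 41
image of x^6: 12x^5 - 15x^4 + 260x^3 - 195x^2 + 246x - 61
image of x^7: 14x^6 - 21x^5 + 455x^4 - 455x^3 + 861x^2 - 427x + 141
image of x^8: 16x^7 - 28x^6 + 728x^5 - 910x^4 + 2296x^3 - 1708x^2 + 1128x - 253
each image's coordinates form column j of the matrix

the matrix is [[0, 2, -1, 13, -13, 41, -61, 141, -253]; [0, 0, 4, -3, 52, -65, 246, -427, 1128]; [0, 0, 0, 6, -6, 130, -195, 861, -1708]; [0, 0, 0, 0, 8, -10, 260, -455, 2296]; [0, 0, 0, 0, 0, 10, -15, 455, -910]; [0, 0, 0, 0, 0, 0, 12, -21, 728]; [0, 0, 0, 0, 0, 0, 0, 14, -28]; [0, 0, 0, 0, 0, 0, 0, 0, 16]] (rows listed top to bottom)


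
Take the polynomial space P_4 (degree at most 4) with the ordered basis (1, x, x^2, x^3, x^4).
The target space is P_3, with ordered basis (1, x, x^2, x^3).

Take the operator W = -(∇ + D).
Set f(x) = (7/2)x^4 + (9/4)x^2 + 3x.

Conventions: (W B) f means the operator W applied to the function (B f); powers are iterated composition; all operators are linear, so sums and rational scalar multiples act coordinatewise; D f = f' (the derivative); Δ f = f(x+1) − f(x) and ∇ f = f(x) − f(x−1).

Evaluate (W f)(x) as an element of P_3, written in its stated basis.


∇ f = 14x^3 - 21x^2 + (37/2)x - 11/4
D f = 14x^3 + (9/2)x + 3
(∇ + D) f = 28x^3 - 21x^2 + 23x + 1/4
(-(∇ + D)) f = -28x^3 + 21x^2 - 23x - 1/4

g(x) = -28x^3 + 21x^2 - 23x - 1/4


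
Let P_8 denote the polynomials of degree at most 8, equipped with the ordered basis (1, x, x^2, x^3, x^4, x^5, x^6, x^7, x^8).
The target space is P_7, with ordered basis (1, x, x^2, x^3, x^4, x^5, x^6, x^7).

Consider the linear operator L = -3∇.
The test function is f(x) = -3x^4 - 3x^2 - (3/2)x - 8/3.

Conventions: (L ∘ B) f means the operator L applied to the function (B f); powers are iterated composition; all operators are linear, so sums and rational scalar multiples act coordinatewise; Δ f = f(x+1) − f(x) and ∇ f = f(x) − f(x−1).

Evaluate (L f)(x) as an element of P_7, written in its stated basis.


∇ f = -12x^3 + 18x^2 - 18x + 9/2
(-3∇) f = 36x^3 - 54x^2 + 54x - 27/2

g(x) = 36x^3 - 54x^2 + 54x - 27/2


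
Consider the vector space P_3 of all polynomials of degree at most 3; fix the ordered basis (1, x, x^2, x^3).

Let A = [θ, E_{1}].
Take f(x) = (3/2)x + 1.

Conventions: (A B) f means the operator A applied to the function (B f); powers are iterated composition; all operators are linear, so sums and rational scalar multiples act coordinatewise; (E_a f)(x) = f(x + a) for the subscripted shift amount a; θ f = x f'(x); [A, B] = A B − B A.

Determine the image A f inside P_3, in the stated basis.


E_{1} f = (3/2)x + 5/2
θ E_{1} f = (3/2)x
θ f = (3/2)x
E_{1} θ f = (3/2)x + 3/2
[θ, E_{1}] f = -3/2

the image equals g(x) = -3/2


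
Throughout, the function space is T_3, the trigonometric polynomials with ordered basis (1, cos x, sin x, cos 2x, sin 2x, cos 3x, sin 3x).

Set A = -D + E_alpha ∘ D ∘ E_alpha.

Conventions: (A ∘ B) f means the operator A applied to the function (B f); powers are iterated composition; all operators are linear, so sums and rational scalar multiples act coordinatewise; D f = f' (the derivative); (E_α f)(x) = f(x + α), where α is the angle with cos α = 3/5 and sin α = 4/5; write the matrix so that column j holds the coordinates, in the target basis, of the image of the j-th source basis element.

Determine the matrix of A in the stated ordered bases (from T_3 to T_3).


the matrix is [[0, 0, 0, 0, 0, 0, 0]; [0, -24/25, -32/25, 0, 0, 0, 0]; [0, 32/25, -24/25, 0, 0, 0, 0]; [0, 0, 0, 672/625, -2304/625, 0, 0]; [0, 0, 0, 2304/625, 672/625, 0, 0]; [0, 0, 0, 0, 0, 30888/15625, -11616/15625]; [0, 0, 0, 0, 0, 11616/15625, 30888/15625]] (rows listed top to bottom)

image of 1: 0
image of cos x: -(24/25)cos x + (32/25)sin x
image of sin x: -(32/25)cos x - (24/25)sin x
image of cos 2x: (672/625)cos 2x + (2304/625)sin 2x
image of sin 2x: -(2304/625)cos 2x + (672/625)sin 2x
image of cos 3x: (30888/15625)cos 3x + (11616/15625)sin 3x
image of sin 3x: -(11616/15625)cos 3x + (30888/15625)sin 3x
each image's coordinates form column j of the matrix


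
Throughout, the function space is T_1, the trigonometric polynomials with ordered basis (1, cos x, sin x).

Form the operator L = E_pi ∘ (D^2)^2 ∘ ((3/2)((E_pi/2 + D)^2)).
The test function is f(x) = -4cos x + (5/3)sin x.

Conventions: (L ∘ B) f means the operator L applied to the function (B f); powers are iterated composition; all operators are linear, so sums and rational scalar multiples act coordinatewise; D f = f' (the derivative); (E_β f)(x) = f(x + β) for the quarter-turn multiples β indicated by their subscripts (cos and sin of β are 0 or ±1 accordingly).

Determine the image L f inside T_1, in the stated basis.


E_pi/2 f = (5/3)cos x + 4sin x
D f = (5/3)cos x + 4sin x
(E_pi/2 + D) f = (10/3)cos x + 8sin x
E_pi/2 (E_pi/2 + D) f = 8cos x - (10/3)sin x
D (E_pi/2 + D) f = 8cos x - (10/3)sin x
(E_pi/2 + D) (E_pi/2 + D) f = 16cos x - (20/3)sin x
((3/2)((E_pi/2 + D)^2)) f = 24cos x - 10sin x
D ((3/2)((E_pi/2 + D)^2)) f = -10cos x - 24sin x
D D ((3/2)((E_pi/2 + D)^2)) f = -24cos x + 10sin x
D D^2 ((3/2)((E_pi/2 + D)^2)) f = 10cos x + 24sin x
D D D^2 ((3/2)((E_pi/2 + D)^2)) f = 24cos x - 10sin x
E_pi (D^2)^2 ((3/2)((E_pi/2 + D)^2)) f = -24cos x + 10sin x

the image equals g(x) = -24cos x + 10sin x


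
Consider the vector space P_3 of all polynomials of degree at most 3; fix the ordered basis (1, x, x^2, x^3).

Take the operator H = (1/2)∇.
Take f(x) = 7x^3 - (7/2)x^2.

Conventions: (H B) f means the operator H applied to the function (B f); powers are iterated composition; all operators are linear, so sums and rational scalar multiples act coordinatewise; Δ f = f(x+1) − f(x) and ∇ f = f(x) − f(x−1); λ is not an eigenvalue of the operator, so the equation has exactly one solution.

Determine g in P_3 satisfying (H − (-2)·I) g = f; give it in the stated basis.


write g with unknown coordinates in the stated basis and equate coefficients in (H − (-2)·I) g = f
solving from the highest basis element down gives g = (7/2)x^3 - (35/8)x^2 + (77/16)x - 203/64
check: H g = (21/4)x^2 - (77/8)x + 203/32
so H g − (-2)·g = 7x^3 - (7/2)x^2 = f ✓

the result is g(x) = (7/2)x^3 - (35/8)x^2 + (77/16)x - 203/64


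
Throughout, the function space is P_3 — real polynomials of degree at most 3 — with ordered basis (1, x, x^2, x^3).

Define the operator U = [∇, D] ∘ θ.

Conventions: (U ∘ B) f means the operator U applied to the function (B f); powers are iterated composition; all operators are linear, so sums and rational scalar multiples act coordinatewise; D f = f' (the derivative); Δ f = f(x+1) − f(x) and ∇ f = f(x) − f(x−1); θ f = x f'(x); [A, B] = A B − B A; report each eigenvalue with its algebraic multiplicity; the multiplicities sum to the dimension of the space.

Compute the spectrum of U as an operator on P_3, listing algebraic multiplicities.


image of 1: 0
image of x: 0
image of x^2: 0
image of x^3: 0
the matrix is upper triangular; its diagonal is (0, 0, 0, 0)
for a triangular matrix the eigenvalues are the diagonal entries, with algebraic multiplicity their repetition count

λ = 0 (multiplicity 4)


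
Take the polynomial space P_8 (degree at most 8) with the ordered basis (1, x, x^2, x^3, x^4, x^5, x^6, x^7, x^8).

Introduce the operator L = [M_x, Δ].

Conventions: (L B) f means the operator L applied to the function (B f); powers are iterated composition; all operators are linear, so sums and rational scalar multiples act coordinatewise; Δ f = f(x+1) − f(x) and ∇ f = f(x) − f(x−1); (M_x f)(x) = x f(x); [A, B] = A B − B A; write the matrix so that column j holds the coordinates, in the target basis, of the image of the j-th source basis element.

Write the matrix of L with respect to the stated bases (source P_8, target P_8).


image of 1: -1
image of x: -x - 1
image of x^2: -x^2 - 2x - 1
image of x^3: -x^3 - 3x^2 - 3x - 1
image of x^4: -x^4 - 4x^3 - 6x^2 - 4x - 1
image of x^5: -x^5 - 5x^4 - 10x^3 - 10x^2 - 5x - 1
image of x^6: -x^6 - 6x^5 - 15x^4 - 20x^3 - 15x^2 - 6x - 1
image of x^7: -x^7 - 7x^6 - 21x^5 - 35x^4 - 35x^3 - 21x^2 - 7x - 1
image of x^8: -x^8 - 8x^7 - 28x^6 - 56x^5 - 70x^4 - 56x^3 - 28x^2 - 8x - 1
each image's coordinates form column j of the matrix

the matrix is [[-1, -1, -1, -1, -1, -1, -1, -1, -1]; [0, -1, -2, -3, -4, -5, -6, -7, -8]; [0, 0, -1, -3, -6, -10, -15, -21, -28]; [0, 0, 0, -1, -4, -10, -20, -35, -56]; [0, 0, 0, 0, -1, -5, -15, -35, -70]; [0, 0, 0, 0, 0, -1, -6, -21, -56]; [0, 0, 0, 0, 0, 0, -1, -7, -28]; [0, 0, 0, 0, 0, 0, 0, -1, -8]; [0, 0, 0, 0, 0, 0, 0, 0, -1]] (rows listed top to bottom)


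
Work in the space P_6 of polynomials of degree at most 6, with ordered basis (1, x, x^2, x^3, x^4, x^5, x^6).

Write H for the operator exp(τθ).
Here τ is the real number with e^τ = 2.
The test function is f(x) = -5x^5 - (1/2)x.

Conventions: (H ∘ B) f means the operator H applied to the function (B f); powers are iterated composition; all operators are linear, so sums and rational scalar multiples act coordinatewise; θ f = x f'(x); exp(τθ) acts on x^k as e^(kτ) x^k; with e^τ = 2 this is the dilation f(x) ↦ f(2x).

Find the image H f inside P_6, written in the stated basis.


exp(τθ) x^k = e^(kτ) x^k; with e^τ = 2 this sends x^k to 2^k x^k
x ↦ 2 x
x^5 ↦ 32 x^5
applying this coordinatewise to f: exp(τθ) f = -160x^5 - x

the result is g(x) = -160x^5 - x


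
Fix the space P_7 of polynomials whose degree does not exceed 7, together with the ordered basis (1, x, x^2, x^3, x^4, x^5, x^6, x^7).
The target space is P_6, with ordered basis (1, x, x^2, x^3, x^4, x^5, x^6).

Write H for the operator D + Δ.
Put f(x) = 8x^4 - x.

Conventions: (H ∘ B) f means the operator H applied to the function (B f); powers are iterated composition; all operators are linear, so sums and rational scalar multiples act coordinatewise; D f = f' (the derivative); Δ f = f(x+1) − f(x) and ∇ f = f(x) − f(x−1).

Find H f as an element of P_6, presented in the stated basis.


D f = 32x^3 - 1
Δ f = 32x^3 + 48x^2 + 32x + 7
(D + Δ) f = 64x^3 + 48x^2 + 32x + 6

g(x) = 64x^3 + 48x^2 + 32x + 6


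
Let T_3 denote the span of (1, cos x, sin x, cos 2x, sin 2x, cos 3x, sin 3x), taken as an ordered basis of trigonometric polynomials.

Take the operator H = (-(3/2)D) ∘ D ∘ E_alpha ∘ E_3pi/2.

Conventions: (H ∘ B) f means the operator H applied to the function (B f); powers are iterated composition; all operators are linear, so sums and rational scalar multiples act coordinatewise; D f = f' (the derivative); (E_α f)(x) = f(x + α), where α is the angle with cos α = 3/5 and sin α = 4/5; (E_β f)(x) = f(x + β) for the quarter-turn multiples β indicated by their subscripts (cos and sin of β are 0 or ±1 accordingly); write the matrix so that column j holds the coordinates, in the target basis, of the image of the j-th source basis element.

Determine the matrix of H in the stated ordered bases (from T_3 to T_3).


the matrix is [[0, 0, 0, 0, 0, 0, 0]; [0, 6/5, -9/10, 0, 0, 0, 0]; [0, 9/10, 6/5, 0, 0, 0, 0]; [0, 0, 0, 42/25, -144/25, 0, 0]; [0, 0, 0, 144/25, 42/25, 0, 0]; [0, 0, 0, 0, 0, -594/125, -3159/250]; [0, 0, 0, 0, 0, 3159/250, -594/125]] (rows listed top to bottom)

image of 1: 0
image of cos x: (6/5)cos x + (9/10)sin x
image of sin x: -(9/10)cos x + (6/5)sin x
image of cos 2x: (42/25)cos 2x + (144/25)sin 2x
image of sin 2x: -(144/25)cos 2x + (42/25)sin 2x
image of cos 3x: -(594/125)cos 3x + (3159/250)sin 3x
image of sin 3x: -(3159/250)cos 3x - (594/125)sin 3x
each image's coordinates form column j of the matrix


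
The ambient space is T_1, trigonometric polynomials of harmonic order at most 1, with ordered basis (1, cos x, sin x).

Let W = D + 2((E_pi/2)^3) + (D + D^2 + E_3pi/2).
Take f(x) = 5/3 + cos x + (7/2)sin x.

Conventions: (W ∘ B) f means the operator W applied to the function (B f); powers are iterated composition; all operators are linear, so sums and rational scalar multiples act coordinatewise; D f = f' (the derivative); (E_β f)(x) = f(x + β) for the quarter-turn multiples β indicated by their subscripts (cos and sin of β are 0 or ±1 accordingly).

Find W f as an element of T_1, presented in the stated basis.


the result is g(x) = 5 - (9/2)cos x - (5/2)sin x

D f = (7/2)cos x - sin x
E_pi/2 f = 5/3 + (7/2)cos x - sin x
E_pi/2 E_pi/2 f = 5/3 - cos x - (7/2)sin x
E_pi/2 E_pi/2 E_pi/2 f = 5/3 - (7/2)cos x + sin x
(2((E_pi/2)^3)) f = 10/3 - 7cos x + 2sin x
D f = (7/2)cos x - sin x
D f = (7/2)cos x - sin x
D D f = -cos x - (7/2)sin x
E_3pi/2 f = 5/3 - (7/2)cos x + sin x
(D + D^2 + E_3pi/2) f = 5/3 - cos x - (7/2)sin x
(D + 2((E_pi/2)^3) + (D + D^2 + E_3pi/2)) f = 5 - (9/2)cos x - (5/2)sin x


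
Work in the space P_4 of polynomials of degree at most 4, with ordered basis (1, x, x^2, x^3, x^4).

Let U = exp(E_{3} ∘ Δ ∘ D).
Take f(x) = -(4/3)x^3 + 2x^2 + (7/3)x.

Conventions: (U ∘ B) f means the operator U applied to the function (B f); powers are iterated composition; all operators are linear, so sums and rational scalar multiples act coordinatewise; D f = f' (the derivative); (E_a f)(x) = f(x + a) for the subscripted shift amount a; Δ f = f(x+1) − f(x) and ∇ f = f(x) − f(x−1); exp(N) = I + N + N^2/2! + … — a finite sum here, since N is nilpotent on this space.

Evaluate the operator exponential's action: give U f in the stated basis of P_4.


order-1 term: -8x - 24
the series for exp(E_{3} ∘ Δ ∘ D) f terminates at order 1
exp(E_{3} ∘ Δ ∘ D) f = -(4/3)x^3 + 2x^2 - (17/3)x - 24

g(x) = -(4/3)x^3 + 2x^2 - (17/3)x - 24


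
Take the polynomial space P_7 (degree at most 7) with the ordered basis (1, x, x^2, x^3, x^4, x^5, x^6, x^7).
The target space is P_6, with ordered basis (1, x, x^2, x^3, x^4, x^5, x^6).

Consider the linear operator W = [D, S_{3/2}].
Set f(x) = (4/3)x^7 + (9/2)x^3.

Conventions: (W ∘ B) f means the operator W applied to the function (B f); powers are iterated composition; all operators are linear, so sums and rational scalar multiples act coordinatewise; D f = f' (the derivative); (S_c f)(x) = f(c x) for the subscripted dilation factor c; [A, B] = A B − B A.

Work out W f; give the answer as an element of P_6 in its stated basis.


S_{3/2} f = (729/32)x^7 + (243/16)x^3
D S_{3/2} f = (5103/32)x^6 + (729/16)x^2
D f = (28/3)x^6 + (27/2)x^2
S_{3/2} D f = (1701/16)x^6 + (243/8)x^2
[D, S_{3/2}] f = (1701/32)x^6 + (243/16)x^2

g(x) = (1701/32)x^6 + (243/16)x^2


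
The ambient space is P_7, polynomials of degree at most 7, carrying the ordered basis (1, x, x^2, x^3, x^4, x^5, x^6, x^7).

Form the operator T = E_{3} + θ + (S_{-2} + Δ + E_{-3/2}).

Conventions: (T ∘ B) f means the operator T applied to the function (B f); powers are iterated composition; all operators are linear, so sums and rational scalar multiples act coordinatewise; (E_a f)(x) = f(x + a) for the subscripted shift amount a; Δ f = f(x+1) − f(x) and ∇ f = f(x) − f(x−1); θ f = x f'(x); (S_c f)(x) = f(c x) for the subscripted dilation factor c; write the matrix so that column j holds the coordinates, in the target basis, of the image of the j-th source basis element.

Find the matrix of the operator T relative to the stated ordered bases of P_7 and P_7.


the matrix is [[3, 5/2, 49/4, 197/8, 1393/16, 7565/32, 47449/64, 277877/128]; [0, 1, 5, 147/4, 197/2, 6965/16, 22695/16, 332143/64]; [0, 0, 8, 15/2, 147/2, 985/4, 20895/16, 158865/32]; [0, 0, 0, -3, 10, 245/2, 985/2, 48755/16]; [0, 0, 0, 0, 22, 25/2, 735/4, 6895/8]; [0, 0, 0, 0, 0, -25, 15, 1029/4]; [0, 0, 0, 0, 0, 0, 72, 35/2]; [0, 0, 0, 0, 0, 0, 0, -119]] (rows listed top to bottom)

image of 1: 3
image of x: x + 5/2
image of x^2: 8x^2 + 5x + 49/4
image of x^3: -3x^3 + (15/2)x^2 + (147/4)x + 197/8
image of x^4: 22x^4 + 10x^3 + (147/2)x^2 + (197/2)x + 1393/16
image of x^5: -25x^5 + (25/2)x^4 + (245/2)x^3 + (985/4)x^2 + (6965/16)x + 7565/32
image of x^6: 72x^6 + 15x^5 + (735/4)x^4 + (985/2)x^3 + (20895/16)x^2 + (22695/16)x + 47449/64
image of x^7: -119x^7 + (35/2)x^6 + (1029/4)x^5 + (6895/8)x^4 + (48755/16)x^3 + (158865/32)x^2 + (332143/64)x + 277877/128
each image's coordinates form column j of the matrix


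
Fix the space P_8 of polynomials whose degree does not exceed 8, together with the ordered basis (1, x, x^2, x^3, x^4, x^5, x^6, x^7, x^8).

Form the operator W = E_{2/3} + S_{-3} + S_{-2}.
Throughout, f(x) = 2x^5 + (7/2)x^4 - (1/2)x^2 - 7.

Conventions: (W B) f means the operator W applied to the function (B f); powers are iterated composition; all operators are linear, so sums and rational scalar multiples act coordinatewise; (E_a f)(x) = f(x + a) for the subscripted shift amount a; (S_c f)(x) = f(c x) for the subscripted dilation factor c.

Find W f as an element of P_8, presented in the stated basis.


E_{2/3} f = 2x^5 + (61/6)x^4 + (164/9)x^3 + (797/54)x^2 + (442/81)x - 1523/243
S_{-3} f = -486x^5 + (567/2)x^4 - (9/2)x^2 - 7
S_{-2} f = -64x^5 + 56x^4 - 2x^2 - 7
(E_{2/3} + S_{-3} + S_{-2}) f = -548x^5 + (1049/3)x^4 + (164/9)x^3 + (223/27)x^2 + (442/81)x - 4925/243

g(x) = -548x^5 + (1049/3)x^4 + (164/9)x^3 + (223/27)x^2 + (442/81)x - 4925/243


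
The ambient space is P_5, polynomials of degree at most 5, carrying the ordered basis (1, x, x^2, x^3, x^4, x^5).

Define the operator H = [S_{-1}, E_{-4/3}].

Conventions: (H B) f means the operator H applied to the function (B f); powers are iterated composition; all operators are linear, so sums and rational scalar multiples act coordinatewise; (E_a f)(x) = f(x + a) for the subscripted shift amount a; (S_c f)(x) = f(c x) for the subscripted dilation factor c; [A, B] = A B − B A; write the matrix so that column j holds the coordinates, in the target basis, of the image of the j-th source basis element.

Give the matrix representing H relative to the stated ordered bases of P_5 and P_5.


the matrix is [[0, -8/3, 0, -128/27, 0, -2048/243]; [0, 0, 16/3, 0, 512/27, 0]; [0, 0, 0, -8, 0, -1280/27]; [0, 0, 0, 0, 32/3, 0]; [0, 0, 0, 0, 0, -40/3]; [0, 0, 0, 0, 0, 0]] (rows listed top to bottom)

image of 1: 0
image of x: -8/3
image of x^2: (16/3)x
image of x^3: -8x^2 - 128/27
image of x^4: (32/3)x^3 + (512/27)x
image of x^5: -(40/3)x^4 - (1280/27)x^2 - 2048/243
each image's coordinates form column j of the matrix


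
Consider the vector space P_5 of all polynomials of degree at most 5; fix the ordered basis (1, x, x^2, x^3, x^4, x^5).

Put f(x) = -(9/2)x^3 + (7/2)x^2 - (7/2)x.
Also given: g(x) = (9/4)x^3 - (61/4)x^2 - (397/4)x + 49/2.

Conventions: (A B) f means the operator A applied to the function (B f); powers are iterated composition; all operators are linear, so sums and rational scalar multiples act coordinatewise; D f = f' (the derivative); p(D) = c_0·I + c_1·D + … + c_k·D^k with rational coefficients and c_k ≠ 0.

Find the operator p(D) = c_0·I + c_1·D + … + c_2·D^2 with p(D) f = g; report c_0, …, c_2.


D^0 f = -(9/2)x^3 + (7/2)x^2 - (7/2)x
D^1 f = -(27/2)x^2 + 7x - 7/2
D^2 f = -27x + 7
matching coefficients of g against c_0 f + c_1 Df + … from the top degree down determines the c_i
solution: c_0 = -1/2, c_1 = 1, c_2 = 4

p(D) = -(1/2)·I + D + 4·D^2, i.e. c_0 = -1/2, c_1 = 1, c_2 = 4


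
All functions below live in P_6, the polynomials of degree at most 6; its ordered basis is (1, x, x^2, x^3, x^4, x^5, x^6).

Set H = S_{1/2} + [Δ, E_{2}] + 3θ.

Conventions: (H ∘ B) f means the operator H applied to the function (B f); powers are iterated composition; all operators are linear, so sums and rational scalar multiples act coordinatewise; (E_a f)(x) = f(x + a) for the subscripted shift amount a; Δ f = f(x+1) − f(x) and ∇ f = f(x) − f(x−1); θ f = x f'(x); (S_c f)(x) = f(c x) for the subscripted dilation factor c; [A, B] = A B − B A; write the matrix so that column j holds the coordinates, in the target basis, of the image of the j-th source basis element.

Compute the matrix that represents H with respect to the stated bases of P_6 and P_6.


the matrix is [[1, 0, 0, 0, 0, 0, 0]; [0, 7/2, 0, 0, 0, 0, 0]; [0, 0, 25/4, 0, 0, 0, 0]; [0, 0, 0, 73/8, 0, 0, 0]; [0, 0, 0, 0, 193/16, 0, 0]; [0, 0, 0, 0, 0, 481/32, 0]; [0, 0, 0, 0, 0, 0, 1153/64]] (rows listed top to bottom)

image of 1: 1
image of x: (7/2)x
image of x^2: (25/4)x^2
image of x^3: (73/8)x^3
image of x^4: (193/16)x^4
image of x^5: (481/32)x^5
image of x^6: (1153/64)x^6
each image's coordinates form column j of the matrix
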